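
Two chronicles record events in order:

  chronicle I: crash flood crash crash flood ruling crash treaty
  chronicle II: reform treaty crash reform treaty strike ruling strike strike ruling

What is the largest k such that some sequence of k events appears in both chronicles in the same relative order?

2

Match crash at chronicle I[1]=chronicle II[3], ruling at chronicle I[6]=chronicle II[10] — 2 events in the same relative order in both. Since dp[8][10] = 2, nothing longer is possible.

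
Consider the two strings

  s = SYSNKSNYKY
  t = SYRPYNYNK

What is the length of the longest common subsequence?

5

Match S at s[1]=t[1], then Y at s[2]=t[5], then N at s[4]=t[6], then N at s[7]=t[8], then K at s[9]=t[9] — 5 characters in the same relative order in both. Since dp[10][9] = 5, nothing longer is possible.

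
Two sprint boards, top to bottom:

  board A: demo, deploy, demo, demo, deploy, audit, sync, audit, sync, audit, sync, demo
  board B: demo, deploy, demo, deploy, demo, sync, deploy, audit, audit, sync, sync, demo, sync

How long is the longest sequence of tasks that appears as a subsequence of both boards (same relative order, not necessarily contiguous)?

Taking demo (board A #1, board B #1) → deploy (board A #2, board B #2) → demo (board A #3, board B #3) → demo (board A #4, board B #5) → deploy (board A #5, board B #7) → audit (board A #6, board B #8) → audit (board A #8, board B #9) → sync (board A #9, board B #10) → sync (board A #11, board B #11) → demo (board A #12, board B #12) gives a common subsequence of length 10. The LCS DP gives dp[12][13] = 10, so this is optimal.

10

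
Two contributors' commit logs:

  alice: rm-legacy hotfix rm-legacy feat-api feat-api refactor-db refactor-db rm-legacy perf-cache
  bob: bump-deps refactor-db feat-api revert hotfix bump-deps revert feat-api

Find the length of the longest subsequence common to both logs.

Pick hotfix [2,5], then feat-api [5,8]; all 2 commits appear in both, in order. The LCS DP gives dp[9][8] = 2, so this is optimal.

2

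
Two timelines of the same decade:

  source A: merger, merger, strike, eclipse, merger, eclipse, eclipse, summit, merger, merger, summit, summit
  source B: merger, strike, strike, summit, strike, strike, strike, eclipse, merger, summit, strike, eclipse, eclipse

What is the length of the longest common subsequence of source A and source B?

6

Match merger at source A[1]=source B[1], then strike at source A[3]=source B[7], then eclipse at source A[4]=source B[8], then merger at source A[5]=source B[9], then eclipse at source A[6]=source B[12], then eclipse at source A[7]=source B[13] — 6 events in the same relative order in both. Since dp[12][13] = 6, nothing longer is possible.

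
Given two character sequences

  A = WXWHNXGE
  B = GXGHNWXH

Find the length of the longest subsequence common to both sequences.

4

Pick X at A[2]=B[2] → H at A[4]=B[4] → N at A[5]=B[5] → X at A[6]=B[7]; all 4 characters appear in both, in order, and the DP table's final entry dp[8][8] is also 4, so no common subsequence is longer.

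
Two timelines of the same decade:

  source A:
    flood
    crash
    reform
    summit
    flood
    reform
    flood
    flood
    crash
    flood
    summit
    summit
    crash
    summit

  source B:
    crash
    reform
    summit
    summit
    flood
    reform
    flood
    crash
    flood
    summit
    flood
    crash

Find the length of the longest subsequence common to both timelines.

10

Taking crash at source A[2]=source B[1], then reform at source A[3]=source B[2], then summit at source A[4]=source B[4], then flood at source A[5]=source B[5], then reform at source A[6]=source B[6], then flood at source A[8]=source B[7], then crash at source A[9]=source B[8], then flood at source A[10]=source B[9], then summit at source A[11]=source B[10], then crash at source A[13]=source B[12] gives a common subsequence of length 10. Since dp[14][12] = 10, nothing longer is possible.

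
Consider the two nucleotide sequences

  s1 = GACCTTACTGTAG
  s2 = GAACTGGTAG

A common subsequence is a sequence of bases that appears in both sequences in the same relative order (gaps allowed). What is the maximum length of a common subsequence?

9

Let dp[i][j] be the LCS length of the first i bases of s1 and the first j bases of s2. dp[i][j] = dp[i-1][j-1]+1 when the i-th and j-th bases match, else max(dp[i-1][j], dp[i][j-1]).
    ·  G  A  A  C  T  G  G  T  A  G
 ·  0  0  0  0  0  0  0  0  0  0  0
 G  0  1  1  1  1  1  1  1  1  1  1
 A  0  1  2  2  2  2  2  2  2  2  2
 C  0  1  2  2  3  3  3  3  3  3  3
 C  0  1  2  2  3  3  3  3  3  3  3
 T  0  1  2  2  3  4  4  4  4  4  4
 T  0  1  2  2  3  4  4  4  5  5  5
 A  0  1  2  3  3  4  4  4  5  6  6
 C  0  1  2  3  4  4  4  4  5  6  6
 T  0  1  2  3  4  5  5  5  5  6  6
 G  0  1  2  3  4  5  6  6  6  6  7
 T  0  1  2  3  4  5  6  6  7  7  7
 A  0  1  2  3  4  5  6  6  7  8  8
 G  0  1  2  3  4  5  6  7  7  8  9
dp[13][10] = 9. One LCS (by backtracking along matches): GAACTGTAG.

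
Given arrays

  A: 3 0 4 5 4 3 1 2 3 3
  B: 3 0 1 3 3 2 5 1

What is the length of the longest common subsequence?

Taking 3 (A #1, B #1), then 0 (A #2, B #2), then 1 (A #7, B #3), then 3 (A #9, B #4), then 3 (A #10, B #5) gives a common subsequence of length 5. Since dp[10][8] = 5, nothing longer is possible.

5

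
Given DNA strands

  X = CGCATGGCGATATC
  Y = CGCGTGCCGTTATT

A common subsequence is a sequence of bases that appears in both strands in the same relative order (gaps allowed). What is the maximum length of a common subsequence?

Match C [1,1], then G [2,2], then C [3,3], then T [5,5], then G [6,6], then C [8,8], then G [9,9], then A [10,12], then T [11,13], then T [13,14] — 10 bases in the same relative order in both. The LCS DP gives dp[14][14] = 10, so this is optimal.

10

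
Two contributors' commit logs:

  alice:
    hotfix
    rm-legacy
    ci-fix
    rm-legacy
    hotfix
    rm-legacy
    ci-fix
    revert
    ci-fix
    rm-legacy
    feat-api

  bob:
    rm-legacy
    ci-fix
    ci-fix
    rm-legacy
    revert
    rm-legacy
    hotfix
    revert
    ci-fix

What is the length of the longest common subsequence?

6

Match rm-legacy [2,1]; then ci-fix [3,3]; then rm-legacy [4,6]; then hotfix [5,7]; then revert [8,8]; then ci-fix [9,9] — 6 commits in the same relative order in both. Since dp[11][9] = 6, nothing longer is possible.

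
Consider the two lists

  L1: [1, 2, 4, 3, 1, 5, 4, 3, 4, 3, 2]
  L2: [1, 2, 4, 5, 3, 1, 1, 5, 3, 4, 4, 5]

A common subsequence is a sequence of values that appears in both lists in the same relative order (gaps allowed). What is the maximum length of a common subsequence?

8

Pick 1 [1,1] → 2 [2,2] → 4 [3,3] → 3 [4,5] → 1 [5,7] → 5 [6,8] → 4 [7,10] → 4 [9,11]; all 8 values appear in both, in order, and the DP table's final entry dp[11][12] is also 8, so no common subsequence is longer.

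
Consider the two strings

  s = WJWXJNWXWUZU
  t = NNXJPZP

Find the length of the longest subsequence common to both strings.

3

One common subsequence of length 3: X at s[4]=t[3], then J at s[5]=t[4], then Z at s[11]=t[6], and the DP table's final entry dp[12][7] is also 3, so no common subsequence is longer.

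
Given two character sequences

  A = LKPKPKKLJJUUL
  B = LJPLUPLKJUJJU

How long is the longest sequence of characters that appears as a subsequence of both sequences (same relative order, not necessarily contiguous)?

Pick L at A[1]=B[1] → P at A[3]=B[3] → P at A[5]=B[6] → K at A[6]=B[8] → J at A[9]=B[11] → J at A[10]=B[12] → U at A[12]=B[13]; all 7 characters appear in both, in order. Since dp[13][13] = 7, nothing longer is possible.

7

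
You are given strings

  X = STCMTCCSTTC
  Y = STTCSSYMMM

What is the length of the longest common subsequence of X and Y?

Let dp[i][j] be the LCS length of the first i characters of X and the first j characters of Y. dp[i][j] = dp[i-1][j-1]+1 when the i-th and j-th characters match, else max(dp[i-1][j], dp[i][j-1]).
    ·  S  T  T  C  S  S  Y  M  M  M
 ·  0  0  0  0  0  0  0  0  0  0  0
 S  0  1  1  1  1  1  1  1  1  1  1
 T  0  1  2  2  2  2  2  2  2  2  2
 C  0  1  2  2  3  3  3  3  3  3  3
 M  0  1  2  2  3  3  3  3  4  4  4
 T  0  1  2  3  3  3  3  3  4  4  4
 C  0  1  2  3  4  4  4  4  4  4  4
 C  0  1  2  3  4  4  4  4  4  4  4
 S  0  1  2  3  4  5  5  5  5  5  5
 T  0  1  2  3  4  5  5  5  5  5  5
 T  0  1  2  3  4  5  5  5  5  5  5
 C  0  1  2  3  4  5  5  5  5  5  5
dp[11][10] = 5. One LCS (by backtracking along matches): STTCS.

5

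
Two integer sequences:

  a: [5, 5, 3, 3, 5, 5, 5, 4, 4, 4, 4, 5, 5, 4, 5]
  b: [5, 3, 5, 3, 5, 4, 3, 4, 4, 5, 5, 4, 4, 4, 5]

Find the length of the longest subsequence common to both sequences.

11

Match 5 at a[1]=b[1], 5 at a[2]=b[3], 3 at a[4]=b[4], 5 at a[7]=b[5], 4 at a[8]=b[6], 4 at a[10]=b[8], 4 at a[11]=b[9], 5 at a[12]=b[10], 5 at a[13]=b[11], 4 at a[14]=b[14], 5 at a[15]=b[15] — 11 values in the same relative order in both. The LCS DP gives dp[15][15] = 11, so this is optimal.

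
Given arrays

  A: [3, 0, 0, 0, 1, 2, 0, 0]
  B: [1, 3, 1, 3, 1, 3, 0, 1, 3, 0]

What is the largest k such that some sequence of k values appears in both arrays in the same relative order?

4

Pick 3 (A #1, B #6); then 0 (A #4, B #7); then 1 (A #5, B #8); then 0 (A #8, B #10); all 4 values appear in both, in order. Since dp[8][10] = 4, nothing longer is possible.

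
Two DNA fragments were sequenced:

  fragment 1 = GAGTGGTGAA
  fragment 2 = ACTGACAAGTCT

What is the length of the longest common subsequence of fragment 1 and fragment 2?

Let dp[i][j] be the LCS length of the first i bases of fragment 1 and the first j bases of fragment 2. dp[i][j] = dp[i-1][j-1]+1 when the i-th and j-th bases match, else max(dp[i-1][j], dp[i][j-1]).
    ·  A  C  T  G  A  C  A  A  G  T  C  T
 ·  0  0  0  0  0  0  0  0  0  0  0  0  0
 G  0  0  0  0  1  1  1  1  1  1  1  1  1
 A  0  1  1  1  1  2  2  2  2  2  2  2  2
 G  0  1  1  1  2  2  2  2  2  3  3  3  3
 T  0  1  1  2  2  2  2  2  2  3  4  4  4
 G  0  1  1  2  3  3  3  3  3  3  4  4  4
 G  0  1  1  2  3  3  3  3  3  4  4  4  4
 T  0  1  1  2  3  3  3  3  3  4  5  5  5
 G  0  1  1  2  3  3  3  3  3  4  5  5  5
 A  0  1  1  2  3  4  4  4  4  4  5  5  5
 A  0  1  1  2  3  4  4  5  5  5  5  5  5
dp[10][12] = 5. One LCS (by backtracking along matches): GAGTT.

5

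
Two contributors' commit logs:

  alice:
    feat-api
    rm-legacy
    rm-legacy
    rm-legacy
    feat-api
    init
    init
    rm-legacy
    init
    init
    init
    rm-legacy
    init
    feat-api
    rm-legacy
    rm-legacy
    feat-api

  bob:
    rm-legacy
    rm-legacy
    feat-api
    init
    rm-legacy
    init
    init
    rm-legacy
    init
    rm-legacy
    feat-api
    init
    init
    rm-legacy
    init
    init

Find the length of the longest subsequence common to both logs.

11

Taking rm-legacy (alice #2, bob #1) → rm-legacy (alice #3, bob #2) → rm-legacy (alice #4, bob #5) → init (alice #6, bob #6) → init (alice #7, bob #7) → rm-legacy (alice #8, bob #8) → init (alice #9, bob #9) → init (alice #10, bob #12) → init (alice #11, bob #13) → rm-legacy (alice #12, bob #14) → init (alice #13, bob #16) gives a common subsequence of length 11. The LCS DP gives dp[17][16] = 11, so this is optimal.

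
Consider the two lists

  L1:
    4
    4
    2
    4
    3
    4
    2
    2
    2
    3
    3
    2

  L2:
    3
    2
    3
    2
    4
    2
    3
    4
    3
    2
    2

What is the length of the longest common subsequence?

7

Let dp[i][j] be the LCS length of the first i values of L1 and the first j values of L2. dp[i][j] = dp[i-1][j-1]+1 when the i-th and j-th values match, else max(dp[i-1][j], dp[i][j-1]).
    ·  3  2  3  2  4  2  3  4  3  2  2
 ·  0  0  0  0  0  0  0  0  0  0  0  0
 4  0  0  0  0  0  1  1  1  1  1  1  1
 4  0  0  0  0  0  1  1  1  2  2  2  2
 2  0  0  1  1  1  1  2  2  2  2  3  3
 4  0  0  1  1  1  2  2  2  3  3  3  3
 3  0  1  1  2  2  2  2  3  3  4  4  4
 4  0  1  1  2  2  3  3  3  4  4  4  4
 2  0  1  2  2  3  3  4  4  4  4  5  5
 2  0  1  2  2  3  3  4  4  4  4  5  6
 2  0  1  2  2  3  3  4  4  4  4  5  6
 3  0  1  2  3  3  3  4  5  5  5  5  6
 3  0  1  2  3  3  3  4  5  5  6  6  6
 2  0  1  2  3  4  4  4  5  5  6  7  7
dp[12][11] = 7. One LCS (by backtracking along matches): 2, 3, 4, 2, 3, 3, 2.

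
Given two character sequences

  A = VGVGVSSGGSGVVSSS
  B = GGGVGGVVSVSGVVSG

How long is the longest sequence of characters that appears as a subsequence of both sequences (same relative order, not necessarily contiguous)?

10

Pick V [1,4]; then G [2,6]; then V [3,7]; then V [5,8]; then S [6,9]; then S [10,11]; then G [11,12]; then V [12,13]; then V [13,14]; then S [14,15]; all 10 characters appear in both, in order. The LCS DP gives dp[16][16] = 10, so this is optimal.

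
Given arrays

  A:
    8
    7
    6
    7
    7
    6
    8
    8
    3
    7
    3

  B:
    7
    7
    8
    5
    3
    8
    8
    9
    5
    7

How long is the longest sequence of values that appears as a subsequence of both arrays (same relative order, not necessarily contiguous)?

Taking 7 at A[2]=B[1], then 7 at A[4]=B[2], then 8 at A[7]=B[6], then 8 at A[8]=B[7], then 7 at A[10]=B[10] gives a common subsequence of length 5. The LCS DP gives dp[11][10] = 5, so this is optimal.

5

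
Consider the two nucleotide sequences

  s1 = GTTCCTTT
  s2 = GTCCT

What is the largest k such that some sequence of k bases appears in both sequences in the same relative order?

Pick G (s1 #1, s2 #1), T (s1 #3, s2 #2), C (s1 #4, s2 #3), C (s1 #5, s2 #4), T (s1 #8, s2 #5); all 5 bases appear in both, in order. dp[8][5] = 5 confirms this is the maximum.

5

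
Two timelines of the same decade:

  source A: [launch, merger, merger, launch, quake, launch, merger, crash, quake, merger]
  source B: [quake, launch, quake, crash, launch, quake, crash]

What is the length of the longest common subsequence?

4

Taking launch at source A[1]=source B[2] → launch at source A[4]=source B[5] → quake at source A[5]=source B[6] → crash at source A[8]=source B[7] gives a common subsequence of length 4. dp[10][7] = 4 confirms this is the maximum.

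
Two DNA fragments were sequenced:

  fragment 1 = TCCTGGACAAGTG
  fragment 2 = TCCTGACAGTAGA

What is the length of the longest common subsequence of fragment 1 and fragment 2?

Pick T [1,1], then C [2,2], then C [3,3], then T [4,4], then G [6,5], then A [7,6], then C [8,7], then A [10,8], then G [11,9], then T [12,10], then G [13,12]; all 11 bases appear in both, in order. dp[13][13] = 11 confirms this is the maximum.

11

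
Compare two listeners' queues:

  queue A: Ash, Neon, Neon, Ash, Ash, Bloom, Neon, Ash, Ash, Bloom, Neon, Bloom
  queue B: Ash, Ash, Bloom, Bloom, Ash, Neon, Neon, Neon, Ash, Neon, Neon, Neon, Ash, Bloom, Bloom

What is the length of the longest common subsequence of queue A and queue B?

8

Taking Ash (queue A #1, queue B #5), then Neon (queue A #2, queue B #7), then Neon (queue A #3, queue B #8), then Ash (queue A #4, queue B #9), then Neon (queue A #7, queue B #12), then Ash (queue A #9, queue B #13), then Bloom (queue A #10, queue B #14), then Bloom (queue A #12, queue B #15) gives a common subsequence of length 8. dp[12][15] = 8 confirms this is the maximum.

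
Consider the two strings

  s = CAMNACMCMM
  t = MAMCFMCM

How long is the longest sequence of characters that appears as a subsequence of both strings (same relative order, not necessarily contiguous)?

6

Taking A (s #2, t #2), M (s #3, t #3), C (s #6, t #4), M (s #7, t #6), C (s #8, t #7), M (s #10, t #8) gives a common subsequence of length 6. The LCS DP gives dp[10][8] = 6, so this is optimal.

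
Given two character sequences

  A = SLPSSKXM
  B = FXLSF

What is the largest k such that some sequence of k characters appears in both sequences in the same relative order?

2

Let dp[i][j] be the LCS length of the first i characters of A and the first j characters of B. dp[i][j] = dp[i-1][j-1]+1 when the i-th and j-th characters match, else max(dp[i-1][j], dp[i][j-1]).
    ·  F  X  L  S  F
 ·  0  0  0  0  0  0
 S  0  0  0  0  1  1
 L  0  0  0  1  1  1
 P  0  0  0  1  1  1
 S  0  0  0  1  2  2
 S  0  0  0  1  2  2
 K  0  0  0  1  2  2
 X  0  0  1  1  2  2
 M  0  0  1  1  2  2
dp[8][5] = 2. One LCS (by backtracking along matches): LS.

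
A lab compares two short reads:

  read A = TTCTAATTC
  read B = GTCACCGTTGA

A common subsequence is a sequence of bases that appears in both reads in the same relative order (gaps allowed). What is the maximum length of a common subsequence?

5

Pick T [2,2] → C [3,3] → A [5,4] → T [7,8] → T [8,9]; all 5 bases appear in both, in order. The LCS DP gives dp[9][11] = 5, so this is optimal.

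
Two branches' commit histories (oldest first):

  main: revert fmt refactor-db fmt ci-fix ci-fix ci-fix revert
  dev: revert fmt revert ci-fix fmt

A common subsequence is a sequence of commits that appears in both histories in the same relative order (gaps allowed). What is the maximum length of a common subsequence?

Pick revert at main[1]=dev[1] → fmt at main[2]=dev[2] → fmt at main[4]=dev[5]; all 3 commits appear in both, in order. dp[8][5] = 3 confirms this is the maximum.

3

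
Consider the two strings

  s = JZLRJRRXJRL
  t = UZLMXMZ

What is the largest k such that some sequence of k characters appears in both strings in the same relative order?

3

Match Z at s[2]=t[2], L at s[3]=t[3], X at s[8]=t[5] — 3 characters in the same relative order in both, and the DP table's final entry dp[11][7] is also 3, so no common subsequence is longer.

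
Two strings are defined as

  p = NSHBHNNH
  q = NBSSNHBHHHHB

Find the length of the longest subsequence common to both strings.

Let dp[i][j] be the LCS length of the first i characters of p and the first j characters of q. dp[i][j] = dp[i-1][j-1]+1 when the i-th and j-th characters match, else max(dp[i-1][j], dp[i][j-1]).
    ·  N  B  S  S  N  H  B  H  H  H  H  B
 ·  0  0  0  0  0  0  0  0  0  0  0  0  0
 N  0  1  1  1  1  1  1  1  1  1  1  1  1
 S  0  1  1  2  2  2  2  2  2  2  2  2  2
 H  0  1  1  2  2  2  3  3  3  3  3  3  3
 B  0  1  2  2  2  2  3  4  4  4  4  4  4
 H  0  1  2  2  2  2  3  4  5  5  5  5  5
 N  0  1  2  2  2  3  3  4  5  5  5  5  5
 N  0  1  2  2  2  3  3  4  5  5  5  5  5
 H  0  1  2  2  2  3  4  4  5  6  6  6  6
dp[8][12] = 6. One LCS (by backtracking along matches): NSHBHH.

6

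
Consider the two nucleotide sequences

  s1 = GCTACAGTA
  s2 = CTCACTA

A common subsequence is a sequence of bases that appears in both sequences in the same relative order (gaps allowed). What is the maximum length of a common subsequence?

6

Let dp[i][j] be the LCS length of the first i bases of s1 and the first j bases of s2. dp[i][j] = dp[i-1][j-1]+1 when the i-th and j-th bases match, else max(dp[i-1][j], dp[i][j-1]).
    ·  C  T  C  A  C  T  A
 ·  0  0  0  0  0  0  0  0
 G  0  0  0  0  0  0  0  0
 C  0  1  1  1  1  1  1  1
 T  0  1  2  2  2  2  2  2
 A  0  1  2  2  3  3  3  3
 C  0  1  2  3  3  4  4  4
 A  0  1  2  3  4  4  4  5
 G  0  1  2  3  4  4  4  5
 T  0  1  2  3  4  4  5  5
 A  0  1  2  3  4  4  5  6
dp[9][7] = 6. One LCS (by backtracking along matches): CTACTA.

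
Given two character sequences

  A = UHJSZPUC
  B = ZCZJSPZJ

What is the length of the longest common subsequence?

3

One common subsequence of length 3: J (A #3, B #4) → S (A #4, B #5) → Z (A #5, B #7). Since dp[8][8] = 3, nothing longer is possible.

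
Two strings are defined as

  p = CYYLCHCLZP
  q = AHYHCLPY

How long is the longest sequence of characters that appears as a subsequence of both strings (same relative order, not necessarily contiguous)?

5

Pick Y at p[3]=q[3]; then H at p[6]=q[4]; then C at p[7]=q[5]; then L at p[8]=q[6]; then P at p[10]=q[7]; all 5 characters appear in both, in order. The LCS DP gives dp[10][8] = 5, so this is optimal.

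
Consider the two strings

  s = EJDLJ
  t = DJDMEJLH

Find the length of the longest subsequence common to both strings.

Let dp[i][j] be the LCS length of the first i characters of s and the first j characters of t. dp[i][j] = dp[i-1][j-1]+1 when the i-th and j-th characters match, else max(dp[i-1][j], dp[i][j-1]).
    ·  D  J  D  M  E  J  L  H
 ·  0  0  0  0  0  0  0  0  0
 E  0  0  0  0  0  1  1  1  1
 J  0  0  1  1  1  1  2  2  2
 D  0  1  1  2  2  2  2  2  2
 L  0  1  1  2  2  2  2  3  3
 J  0  1  2  2  2  2  3  3  3
dp[5][8] = 3. One LCS (by backtracking along matches): EJL.

3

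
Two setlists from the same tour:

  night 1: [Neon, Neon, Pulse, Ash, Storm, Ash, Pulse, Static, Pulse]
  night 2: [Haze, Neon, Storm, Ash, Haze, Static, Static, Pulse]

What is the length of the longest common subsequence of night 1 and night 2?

5

Taking Neon [2,2]; then Storm [5,3]; then Ash [6,4]; then Static [8,7]; then Pulse [9,8] gives a common subsequence of length 5. Since dp[9][8] = 5, nothing longer is possible.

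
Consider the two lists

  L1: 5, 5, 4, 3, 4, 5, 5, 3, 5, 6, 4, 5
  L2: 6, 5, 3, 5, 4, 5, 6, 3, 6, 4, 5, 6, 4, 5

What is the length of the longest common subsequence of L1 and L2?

Pick 5 (L1 #1, L2 #2) → 5 (L1 #2, L2 #4) → 4 (L1 #3, L2 #5) → 3 (L1 #4, L2 #8) → 4 (L1 #5, L2 #10) → 5 (L1 #9, L2 #11) → 6 (L1 #10, L2 #12) → 4 (L1 #11, L2 #13) → 5 (L1 #12, L2 #14); all 9 values appear in both, in order. dp[12][14] = 9 confirms this is the maximum.

9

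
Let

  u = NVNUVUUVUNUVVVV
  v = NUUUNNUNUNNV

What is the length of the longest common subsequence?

8

One common subsequence of length 8: N [3,1]; then U [4,2]; then U [6,3]; then U [7,4]; then U [9,7]; then N [10,8]; then U [11,9]; then V [15,12], and the DP table's final entry dp[15][12] is also 8, so no common subsequence is longer.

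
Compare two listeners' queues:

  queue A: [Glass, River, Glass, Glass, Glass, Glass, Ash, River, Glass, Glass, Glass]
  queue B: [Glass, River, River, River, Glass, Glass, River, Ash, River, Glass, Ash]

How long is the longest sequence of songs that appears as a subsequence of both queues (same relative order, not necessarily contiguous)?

7

Pick Glass (queue A #1, queue B #1) → River (queue A #2, queue B #4) → Glass (queue A #3, queue B #5) → Glass (queue A #4, queue B #6) → Ash (queue A #7, queue B #8) → River (queue A #8, queue B #9) → Glass (queue A #9, queue B #10); all 7 songs appear in both, in order. dp[11][11] = 7 confirms this is the maximum.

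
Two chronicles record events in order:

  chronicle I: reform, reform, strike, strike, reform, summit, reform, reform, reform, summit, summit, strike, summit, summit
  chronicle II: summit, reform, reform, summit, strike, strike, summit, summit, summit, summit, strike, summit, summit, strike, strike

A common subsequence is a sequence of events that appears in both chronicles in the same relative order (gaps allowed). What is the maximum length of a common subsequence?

10

Match reform [1,2], then reform [2,3], then strike [3,5], then strike [4,6], then summit [6,8], then summit [10,9], then summit [11,10], then strike [12,11], then summit [13,12], then summit [14,13] — 10 events in the same relative order in both. dp[14][15] = 10 confirms this is the maximum.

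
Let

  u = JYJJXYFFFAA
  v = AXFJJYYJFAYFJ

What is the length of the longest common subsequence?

5

Let dp[i][j] be the LCS length of the first i characters of u and the first j characters of v. dp[i][j] = dp[i-1][j-1]+1 when the i-th and j-th characters match, else max(dp[i-1][j], dp[i][j-1]).
    ·  A  X  F  J  J  Y  Y  J  F  A  Y  F  J
 ·  0  0  0  0  0  0  0  0  0  0  0  0  0  0
 J  0  0  0  0  1  1  1  1  1  1  1  1  1  1
 Y  0  0  0  0  1  1  2  2  2  2  2  2  2  2
 J  0  0  0  0  1  2  2  2  3  3  3  3  3  3
 J  0  0  0  0  1  2  2  2  3  3  3  3  3  4
 X  0  0  1  1  1  2  2  2  3  3  3  3  3  4
 Y  0  0  1  1  1  2  3  3  3  3  3  4  4  4
 F  0  0  1  2  2  2  3  3  3  4  4  4  5  5
 F  0  0  1  2  2  2  3  3  3  4  4  4  5  5
 F  0  0  1  2  2  2  3  3  3  4  4  4  5  5
 A  0  1  1  2  2  2  3  3  3  4  5  5  5  5
 A  0  1  1  2  2  2  3  3  3  4  5  5  5  5
dp[11][13] = 5. One LCS (by backtracking along matches): JYJYF.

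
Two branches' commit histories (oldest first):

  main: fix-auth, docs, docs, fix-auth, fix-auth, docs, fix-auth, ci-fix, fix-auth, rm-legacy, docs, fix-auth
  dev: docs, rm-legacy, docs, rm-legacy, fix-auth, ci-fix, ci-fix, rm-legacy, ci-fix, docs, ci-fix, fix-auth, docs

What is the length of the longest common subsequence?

7

Match docs (main #2, dev #1); then docs (main #3, dev #3); then fix-auth (main #4, dev #5); then docs (main #6, dev #10); then ci-fix (main #8, dev #11); then fix-auth (main #9, dev #12); then docs (main #11, dev #13) — 7 commits in the same relative order in both. Since dp[12][13] = 7, nothing longer is possible.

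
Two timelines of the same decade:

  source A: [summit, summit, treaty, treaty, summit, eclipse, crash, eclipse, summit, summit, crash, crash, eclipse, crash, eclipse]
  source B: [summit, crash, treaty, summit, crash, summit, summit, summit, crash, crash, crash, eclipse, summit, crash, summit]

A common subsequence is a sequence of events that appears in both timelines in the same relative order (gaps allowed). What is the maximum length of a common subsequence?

10

One common subsequence of length 10: summit [1,1]; then treaty [4,3]; then summit [5,4]; then crash [7,5]; then summit [9,7]; then summit [10,8]; then crash [11,10]; then crash [12,11]; then eclipse [13,12]; then crash [14,14], and the DP table's final entry dp[15][15] is also 10, so no common subsequence is longer.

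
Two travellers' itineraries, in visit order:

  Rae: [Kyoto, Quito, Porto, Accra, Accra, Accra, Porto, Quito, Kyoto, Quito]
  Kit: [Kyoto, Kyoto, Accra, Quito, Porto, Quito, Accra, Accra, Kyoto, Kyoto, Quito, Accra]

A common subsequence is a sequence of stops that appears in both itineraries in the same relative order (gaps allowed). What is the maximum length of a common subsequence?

7

Match Kyoto at Rae[1]=Kit[2], then Quito at Rae[2]=Kit[4], then Porto at Rae[3]=Kit[5], then Accra at Rae[4]=Kit[7], then Accra at Rae[5]=Kit[8], then Kyoto at Rae[9]=Kit[10], then Quito at Rae[10]=Kit[11] — 7 stops in the same relative order in both. Since dp[10][12] = 7, nothing longer is possible.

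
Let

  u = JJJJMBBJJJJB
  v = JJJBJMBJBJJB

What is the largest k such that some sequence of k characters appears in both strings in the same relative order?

Let dp[i][j] be the LCS length of the first i characters of u and the first j characters of v. dp[i][j] = dp[i-1][j-1]+1 when the i-th and j-th characters match, else max(dp[i-1][j], dp[i][j-1]).
    ·  J  J  J  B  J  M  B  J  B  J  J  B
 ·  0  0  0  0  0  0  0  0  0  0  0  0  0
 J  0  1  1  1  1  1  1  1  1  1  1  1  1
 J  0  1  2  2  2  2  2  2  2  2  2  2  2
 J  0  1  2  3  3  3  3  3  3  3  3  3  3
 J  0  1  2  3  3  4  4  4  4  4  4  4  4
 M  0  1  2  3  3  4  5  5  5  5  5  5  5
 B  0  1  2  3  4  4  5  6  6  6  6  6  6
 B  0  1  2  3  4  4  5  6  6  7  7  7  7
 J  0  1  2  3  4  5  5  6  7  7  8  8  8
 J  0  1  2  3  4  5  5  6  7  7  8  9  9
 J  0  1  2  3  4  5  5  6  7  7  8  9  9
 J  0  1  2  3  4  5  5  6  7  7  8  9  9
 B  0  1  2  3  4  5  5  6  7  8  8  9 10
dp[12][12] = 10. One LCS (by backtracking along matches): JJJJMBBJJB.

10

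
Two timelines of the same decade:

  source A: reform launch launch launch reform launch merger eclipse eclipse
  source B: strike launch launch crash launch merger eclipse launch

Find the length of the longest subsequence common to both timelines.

Pick launch (source A #2, source B #2), then launch (source A #3, source B #3), then launch (source A #6, source B #5), then merger (source A #7, source B #6), then eclipse (source A #8, source B #7); all 5 events appear in both, in order. dp[9][8] = 5 confirms this is the maximum.

5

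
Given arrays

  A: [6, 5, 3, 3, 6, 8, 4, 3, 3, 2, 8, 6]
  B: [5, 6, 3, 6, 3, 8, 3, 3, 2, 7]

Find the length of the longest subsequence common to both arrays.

7

Let dp[i][j] be the LCS length of the first i values of A and the first j values of B. dp[i][j] = dp[i-1][j-1]+1 when the i-th and j-th values match, else max(dp[i-1][j], dp[i][j-1]).
    ·  5  6  3  6  3  8  3  3  2  7
 ·  0  0  0  0  0  0  0  0  0  0  0
 6  0  0  1  1  1  1  1  1  1  1  1
 5  0  1  1  1  1  1  1  1  1  1  1
 3  0  1  1  2  2  2  2  2  2  2  2
 3  0  1  1  2  2  3  3  3  3  3  3
 6  0  1  2  2  3  3  3  3  3  3  3
 8  0  1  2  2  3  3  4  4  4  4  4
 4  0  1  2  2  3  3  4  4  4  4  4
 3  0  1  2  3  3  4  4  5  5  5  5
 3  0  1  2  3  3  4  4  5  6  6  6
 2  0  1  2  3  3  4  4  5  6  7  7
 8  0  1  2  3  3  4  5  5  6  7  7
 6  0  1  2  3  4  4  5  5  6  7  7
dp[12][10] = 7. One LCS (by backtracking along matches): 6, 3, 3, 8, 3, 3, 2.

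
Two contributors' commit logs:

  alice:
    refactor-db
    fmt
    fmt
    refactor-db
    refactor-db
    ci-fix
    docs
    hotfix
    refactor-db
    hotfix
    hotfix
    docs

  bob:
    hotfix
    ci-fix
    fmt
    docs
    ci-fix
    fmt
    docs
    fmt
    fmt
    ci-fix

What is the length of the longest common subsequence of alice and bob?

One common subsequence of length 3: fmt (alice #2, bob #8), then fmt (alice #3, bob #9), then ci-fix (alice #6, bob #10). Since dp[12][10] = 3, nothing longer is possible.

3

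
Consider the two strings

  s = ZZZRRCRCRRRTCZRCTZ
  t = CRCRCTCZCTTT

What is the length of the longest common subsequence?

Taking R [5,2]; then C [6,3]; then R [7,4]; then C [8,5]; then T [12,6]; then C [13,7]; then Z [14,8]; then C [16,9]; then T [17,12] gives a common subsequence of length 9. The LCS DP gives dp[18][12] = 9, so this is optimal.

9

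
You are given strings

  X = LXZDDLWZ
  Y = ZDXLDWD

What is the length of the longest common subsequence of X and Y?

One common subsequence of length 4: Z (X #3, Y #1), D (X #4, Y #2), D (X #5, Y #5), W (X #7, Y #6). The LCS DP gives dp[8][7] = 4, so this is optimal.

4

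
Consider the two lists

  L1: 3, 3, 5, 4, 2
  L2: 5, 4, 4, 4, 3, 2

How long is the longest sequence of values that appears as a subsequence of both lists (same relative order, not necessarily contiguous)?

Let dp[i][j] be the LCS length of the first i values of L1 and the first j values of L2. dp[i][j] = dp[i-1][j-1]+1 when the i-th and j-th values match, else max(dp[i-1][j], dp[i][j-1]).
    ·  5  4  4  4  3  2
 ·  0  0  0  0  0  0  0
 3  0  0  0  0  0  1  1
 3  0  0  0  0  0  1  1
 5  0  1  1  1  1  1  1
 4  0  1  2  2  2  2  2
 2  0  1  2  2  2  2  3
dp[5][6] = 3. One LCS (by backtracking along matches): 5, 4, 2.

3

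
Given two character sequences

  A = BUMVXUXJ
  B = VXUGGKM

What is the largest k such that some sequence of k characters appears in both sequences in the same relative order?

3

Let dp[i][j] be the LCS length of the first i characters of A and the first j characters of B. dp[i][j] = dp[i-1][j-1]+1 when the i-th and j-th characters match, else max(dp[i-1][j], dp[i][j-1]).
    ·  V  X  U  G  G  K  M
 ·  0  0  0  0  0  0  0  0
 B  0  0  0  0  0  0  0  0
 U  0  0  0  1  1  1  1  1
 M  0  0  0  1  1  1  1  2
 V  0  1  1  1  1  1  1  2
 X  0  1  2  2  2  2  2  2
 U  0  1  2  3  3  3  3  3
 X  0  1  2  3  3  3  3  3
 J  0  1  2  3  3  3  3  3
dp[8][7] = 3. One LCS (by backtracking along matches): VXU.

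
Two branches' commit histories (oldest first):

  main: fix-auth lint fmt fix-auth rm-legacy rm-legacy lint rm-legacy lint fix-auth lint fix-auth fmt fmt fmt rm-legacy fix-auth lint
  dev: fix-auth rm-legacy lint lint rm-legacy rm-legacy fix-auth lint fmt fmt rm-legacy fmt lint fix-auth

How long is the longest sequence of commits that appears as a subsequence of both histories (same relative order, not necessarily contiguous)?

Pick fix-auth at main[1]=dev[1], lint at main[2]=dev[4], rm-legacy at main[6]=dev[5], rm-legacy at main[8]=dev[6], fix-auth at main[10]=dev[7], lint at main[11]=dev[8], fmt at main[13]=dev[9], fmt at main[14]=dev[10], fmt at main[15]=dev[12], fix-auth at main[17]=dev[14]; all 10 commits appear in both, in order. Since dp[18][14] = 10, nothing longer is possible.

10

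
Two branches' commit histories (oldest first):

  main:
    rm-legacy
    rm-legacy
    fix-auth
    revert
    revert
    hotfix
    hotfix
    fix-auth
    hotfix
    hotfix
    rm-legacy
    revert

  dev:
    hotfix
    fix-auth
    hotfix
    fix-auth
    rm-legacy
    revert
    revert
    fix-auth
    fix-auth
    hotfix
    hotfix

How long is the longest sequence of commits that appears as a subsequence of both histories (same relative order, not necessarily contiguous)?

6

Match rm-legacy [2,5], then revert [4,6], then revert [5,7], then fix-auth [8,9], then hotfix [9,10], then hotfix [10,11] — 6 commits in the same relative order in both, and the DP table's final entry dp[12][11] is also 6, so no common subsequence is longer.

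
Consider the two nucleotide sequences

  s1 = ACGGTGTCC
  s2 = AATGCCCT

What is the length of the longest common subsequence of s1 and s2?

5

Match A (s1 #1, s2 #2), then T (s1 #5, s2 #3), then G (s1 #6, s2 #4), then C (s1 #8, s2 #6), then C (s1 #9, s2 #7) — 5 bases in the same relative order in both, and the DP table's final entry dp[9][8] is also 5, so no common subsequence is longer.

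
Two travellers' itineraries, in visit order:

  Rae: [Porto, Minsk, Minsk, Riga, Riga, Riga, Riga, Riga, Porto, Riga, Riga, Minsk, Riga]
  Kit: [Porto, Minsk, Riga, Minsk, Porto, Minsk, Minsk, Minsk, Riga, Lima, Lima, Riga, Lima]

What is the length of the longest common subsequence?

Pick Porto (Rae #1, Kit #1); then Minsk (Rae #2, Kit #2); then Minsk (Rae #3, Kit #4); then Porto (Rae #9, Kit #5); then Riga (Rae #10, Kit #9); then Riga (Rae #11, Kit #12); all 6 stops appear in both, in order. dp[13][13] = 6 confirms this is the maximum.

6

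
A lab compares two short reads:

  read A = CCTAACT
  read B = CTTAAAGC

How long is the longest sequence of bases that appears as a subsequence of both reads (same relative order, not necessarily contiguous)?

5

Let dp[i][j] be the LCS length of the first i bases of read A and the first j bases of read B. dp[i][j] = dp[i-1][j-1]+1 when the i-th and j-th bases match, else max(dp[i-1][j], dp[i][j-1]).
    ·  C  T  T  A  A  A  G  C
 ·  0  0  0  0  0  0  0  0  0
 C  0  1  1  1  1  1  1  1  1
 C  0  1  1  1  1  1  1  1  2
 T  0  1  2  2  2  2  2  2  2
 A  0  1  2  2  3  3  3  3  3
 A  0  1  2  2  3  4  4  4  4
 C  0  1  2  2  3  4  4  4  5
 T  0  1  2  3  3  4  4  4  5
dp[7][8] = 5. One LCS (by backtracking along matches): CTAAC.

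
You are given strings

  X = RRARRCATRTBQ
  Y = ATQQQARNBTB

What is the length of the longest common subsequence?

5

Match A at X[3]=Y[1]; then A at X[7]=Y[6]; then R at X[9]=Y[7]; then T at X[10]=Y[10]; then B at X[11]=Y[11] — 5 characters in the same relative order in both, and the DP table's final entry dp[12][11] is also 5, so no common subsequence is longer.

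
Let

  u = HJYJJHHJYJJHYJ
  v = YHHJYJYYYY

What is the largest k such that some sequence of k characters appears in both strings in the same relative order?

One common subsequence of length 7: Y [3,1], H [6,2], H [7,3], J [8,4], Y [9,5], J [10,6], Y [13,10], and the DP table's final entry dp[14][10] is also 7, so no common subsequence is longer.

7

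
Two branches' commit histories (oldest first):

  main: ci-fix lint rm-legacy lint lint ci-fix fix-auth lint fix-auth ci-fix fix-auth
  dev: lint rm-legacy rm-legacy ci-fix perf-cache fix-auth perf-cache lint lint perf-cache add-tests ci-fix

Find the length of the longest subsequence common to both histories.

6

Pick lint [2,1] → rm-legacy [3,3] → ci-fix [6,4] → fix-auth [7,6] → lint [8,9] → ci-fix [10,12]; all 6 commits appear in both, in order. dp[11][12] = 6 confirms this is the maximum.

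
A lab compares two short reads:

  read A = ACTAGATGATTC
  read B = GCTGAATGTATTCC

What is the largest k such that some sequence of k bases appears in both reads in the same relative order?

Taking C [2,2], then T [3,3], then A [4,5], then A [6,6], then T [7,7], then G [8,8], then A [9,10], then T [10,11], then T [11,12], then C [12,14] gives a common subsequence of length 10, and the DP table's final entry dp[12][14] is also 10, so no common subsequence is longer.

10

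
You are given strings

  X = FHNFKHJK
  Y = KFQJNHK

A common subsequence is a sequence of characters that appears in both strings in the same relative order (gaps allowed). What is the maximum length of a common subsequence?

4

Pick F [1,2], then N [3,5], then H [6,6], then K [8,7]; all 4 characters appear in both, in order. The LCS DP gives dp[8][7] = 4, so this is optimal.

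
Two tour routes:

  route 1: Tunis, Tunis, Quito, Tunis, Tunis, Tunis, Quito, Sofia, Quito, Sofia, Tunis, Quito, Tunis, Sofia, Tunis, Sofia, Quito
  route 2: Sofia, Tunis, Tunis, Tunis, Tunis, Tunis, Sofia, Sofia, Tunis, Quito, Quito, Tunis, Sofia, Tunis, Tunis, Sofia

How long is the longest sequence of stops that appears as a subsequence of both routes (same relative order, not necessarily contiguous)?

13

Match Tunis at route 1[1]=route 2[2] → Tunis at route 1[2]=route 2[3] → Tunis at route 1[4]=route 2[4] → Tunis at route 1[5]=route 2[5] → Tunis at route 1[6]=route 2[6] → Sofia at route 1[8]=route 2[7] → Sofia at route 1[10]=route 2[8] → Tunis at route 1[11]=route 2[9] → Quito at route 1[12]=route 2[11] → Tunis at route 1[13]=route 2[12] → Sofia at route 1[14]=route 2[13] → Tunis at route 1[15]=route 2[15] → Sofia at route 1[16]=route 2[16] — 13 stops in the same relative order in both. dp[17][16] = 13 confirms this is the maximum.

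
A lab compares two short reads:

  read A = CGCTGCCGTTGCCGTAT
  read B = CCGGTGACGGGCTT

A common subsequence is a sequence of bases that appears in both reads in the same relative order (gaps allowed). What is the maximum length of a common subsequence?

10

Taking C (read A #1, read B #2), G (read A #2, read B #4), T (read A #4, read B #5), G (read A #5, read B #6), C (read A #6, read B #8), G (read A #8, read B #10), G (read A #11, read B #11), C (read A #13, read B #12), T (read A #15, read B #13), T (read A #17, read B #14) gives a common subsequence of length 10. Since dp[17][14] = 10, nothing longer is possible.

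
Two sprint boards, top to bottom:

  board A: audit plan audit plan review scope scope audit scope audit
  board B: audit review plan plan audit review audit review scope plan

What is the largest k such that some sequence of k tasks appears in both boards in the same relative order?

6

One common subsequence of length 6: audit at board A[1]=board B[1], then plan at board A[2]=board B[4], then audit at board A[3]=board B[5], then review at board A[5]=board B[6], then audit at board A[8]=board B[7], then scope at board A[9]=board B[9]. Since dp[10][10] = 6, nothing longer is possible.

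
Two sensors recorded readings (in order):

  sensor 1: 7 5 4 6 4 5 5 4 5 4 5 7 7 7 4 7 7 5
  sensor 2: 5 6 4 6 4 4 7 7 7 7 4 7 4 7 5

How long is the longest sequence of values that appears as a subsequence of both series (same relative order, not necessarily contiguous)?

Match 5 (sensor 1 #2, sensor 2 #1), 4 (sensor 1 #3, sensor 2 #3), 6 (sensor 1 #4, sensor 2 #4), 4 (sensor 1 #5, sensor 2 #5), 4 (sensor 1 #8, sensor 2 #6), 7 (sensor 1 #12, sensor 2 #8), 7 (sensor 1 #13, sensor 2 #9), 7 (sensor 1 #14, sensor 2 #10), 4 (sensor 1 #15, sensor 2 #11), 7 (sensor 1 #16, sensor 2 #12), 7 (sensor 1 #17, sensor 2 #14), 5 (sensor 1 #18, sensor 2 #15) — 12 values in the same relative order in both. Since dp[18][15] = 12, nothing longer is possible.

12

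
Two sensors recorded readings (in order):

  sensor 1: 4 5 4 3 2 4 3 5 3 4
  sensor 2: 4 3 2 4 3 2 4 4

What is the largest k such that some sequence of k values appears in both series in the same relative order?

Let dp[i][j] be the LCS length of the first i values of sensor 1 and the first j values of sensor 2. dp[i][j] = dp[i-1][j-1]+1 when the i-th and j-th values match, else max(dp[i-1][j], dp[i][j-1]).
    ·  4  3  2  4  3  2  4  4
 ·  0  0  0  0  0  0  0  0  0
 4  0  1  1  1  1  1  1  1  1
 5  0  1  1  1  1  1  1  1  1
 4  0  1  1  1  2  2  2  2  2
 3  0  1  2  2  2  3  3  3  3
 2  0  1  2  3  3  3  4  4  4
 4  0  1  2  3  4  4  4  5  5
 3  0  1  2  3  4  5  5  5  5
 5  0  1  2  3  4  5  5  5  5
 3  0  1  2  3  4  5  5  5  5
 4  0  1  2  3  4  5  5  6  6
dp[10][8] = 6. One LCS (by backtracking along matches): 4, 4, 3, 2, 4, 4.

6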